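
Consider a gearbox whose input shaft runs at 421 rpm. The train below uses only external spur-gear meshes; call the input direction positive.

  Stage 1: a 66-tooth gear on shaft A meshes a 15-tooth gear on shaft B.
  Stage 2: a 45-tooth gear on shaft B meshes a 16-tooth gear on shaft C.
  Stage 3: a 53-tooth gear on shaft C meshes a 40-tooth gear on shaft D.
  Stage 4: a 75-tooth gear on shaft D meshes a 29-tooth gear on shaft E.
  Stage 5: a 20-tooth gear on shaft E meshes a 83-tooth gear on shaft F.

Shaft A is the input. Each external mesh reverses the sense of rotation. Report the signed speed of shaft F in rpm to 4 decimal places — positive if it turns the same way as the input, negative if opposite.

-4301.8806 rpm (opposite to input, |ω| = 4301.8806 rpm)

Stage 1 [66T→15T]: ω = 421.0000×66/15 = 1852.4000 rpm, dir flips to −; running = −1852.4000
Stage 2 [45T→16T]: ω = 1852.4000×45/16 = 5209.8750 rpm, dir flips to +; running = +5209.8750
Stage 3 [53T→40T]: ω = 5209.8750×53/40 = 6903.0844 rpm, dir flips to −; running = −6903.0844
Stage 4 [75T→29T]: ω = 6903.0844×75/29 = 17852.8044 rpm, dir flips to +; running = +17852.8044
Stage 5 [20T→83T]: ω = 17852.8044×20/83 = 4301.8806 rpm, dir flips to −; running = −4301.8806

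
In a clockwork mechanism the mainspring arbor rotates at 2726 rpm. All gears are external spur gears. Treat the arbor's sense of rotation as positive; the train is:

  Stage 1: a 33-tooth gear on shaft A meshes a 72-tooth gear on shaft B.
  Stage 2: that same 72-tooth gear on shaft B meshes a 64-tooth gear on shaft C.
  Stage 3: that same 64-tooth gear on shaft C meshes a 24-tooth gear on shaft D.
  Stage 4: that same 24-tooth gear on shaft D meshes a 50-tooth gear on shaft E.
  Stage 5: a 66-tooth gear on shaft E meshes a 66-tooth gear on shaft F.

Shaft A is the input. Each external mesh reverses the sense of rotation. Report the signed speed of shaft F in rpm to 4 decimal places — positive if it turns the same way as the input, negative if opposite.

Stage 1 [33T→72T]: ω = 2726.0000×33/72 = 1249.4167 rpm, dir flips to −; running = −1249.4167
Stage 2 [72T→64T]: ω = 1249.4167×72/64 = 1405.5938 rpm, dir flips to +; running = +1405.5938
Stage 3 [64T→24T]: ω = 1405.5938×64/24 = 3748.2500 rpm, dir flips to −; running = −3748.2500
Stage 4 [24T→50T]: ω = 3748.2500×24/50 = 1799.1600 rpm, dir flips to +; running = +1799.1600
Stage 5 [66T→66T]: ω = 1799.1600×66/66 = 1799.1600 rpm, dir flips to −; running = −1799.1600

-1799.1600 rpm (opposite to input, |ω| = 1799.1600 rpm)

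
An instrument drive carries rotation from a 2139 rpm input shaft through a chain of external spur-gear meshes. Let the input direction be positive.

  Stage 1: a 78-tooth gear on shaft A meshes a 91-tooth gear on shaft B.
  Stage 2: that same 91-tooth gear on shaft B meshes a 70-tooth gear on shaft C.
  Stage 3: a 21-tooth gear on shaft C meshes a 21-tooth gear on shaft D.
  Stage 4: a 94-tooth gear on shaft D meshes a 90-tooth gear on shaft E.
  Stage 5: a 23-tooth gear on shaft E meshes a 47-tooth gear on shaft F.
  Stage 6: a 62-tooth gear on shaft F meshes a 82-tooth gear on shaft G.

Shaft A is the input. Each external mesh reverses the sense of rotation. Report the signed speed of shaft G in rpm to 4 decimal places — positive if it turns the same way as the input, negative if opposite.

Stage 1 [78T→91T]: ω = 2139.0000×78/91 = 1833.4286 rpm, dir flips to −; running = −1833.4286
Stage 2 [91T→70T]: ω = 1833.4286×91/70 = 2383.4571 rpm, dir flips to +; running = +2383.4571
Stage 3 [21T→21T]: ω = 2383.4571×21/21 = 2383.4571 rpm, dir flips to −; running = −2383.4571
Stage 4 [94T→90T]: ω = 2383.4571×94/90 = 2489.3886 rpm, dir flips to +; running = +2489.3886
Stage 5 [23T→47T]: ω = 2489.3886×23/47 = 1218.2114 rpm, dir flips to −; running = −1218.2114
Stage 6 [62T→82T]: ω = 1218.2114×62/82 = 921.0867 rpm, dir flips to +; running = +921.0867

+921.0867 rpm (same as input, |ω| = 921.0867 rpm)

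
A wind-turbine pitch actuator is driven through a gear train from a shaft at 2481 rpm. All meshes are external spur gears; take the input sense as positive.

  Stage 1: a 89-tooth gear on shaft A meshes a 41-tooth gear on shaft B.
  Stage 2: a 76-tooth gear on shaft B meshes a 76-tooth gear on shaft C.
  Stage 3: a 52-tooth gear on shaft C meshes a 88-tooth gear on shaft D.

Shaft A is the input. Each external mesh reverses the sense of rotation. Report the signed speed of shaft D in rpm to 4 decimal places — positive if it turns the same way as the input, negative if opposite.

-3182.3914 rpm (opposite to input, |ω| = 3182.3914 rpm)

Stage 1 [89T→41T]: ω = 2481.0000×89/41 = 5385.5854 rpm, dir flips to −; running = −5385.5854
Stage 2 [76T→76T]: ω = 5385.5854×76/76 = 5385.5854 rpm, dir flips to +; running = +5385.5854
Stage 3 [52T→88T]: ω = 5385.5854×52/88 = 3182.3914 rpm, dir flips to −; running = −3182.3914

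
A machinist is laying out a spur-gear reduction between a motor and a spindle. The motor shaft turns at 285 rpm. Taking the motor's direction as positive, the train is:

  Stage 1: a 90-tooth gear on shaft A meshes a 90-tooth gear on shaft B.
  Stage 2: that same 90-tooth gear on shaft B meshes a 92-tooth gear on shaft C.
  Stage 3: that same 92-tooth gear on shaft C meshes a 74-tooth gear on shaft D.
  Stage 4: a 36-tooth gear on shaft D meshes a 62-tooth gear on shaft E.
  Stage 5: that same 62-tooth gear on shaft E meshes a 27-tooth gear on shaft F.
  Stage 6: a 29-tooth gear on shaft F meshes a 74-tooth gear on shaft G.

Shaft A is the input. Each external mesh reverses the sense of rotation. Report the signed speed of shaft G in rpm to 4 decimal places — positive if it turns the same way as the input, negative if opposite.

+181.1176 rpm (same as input, |ω| = 181.1176 rpm)

Stage 1 [90T→90T]: ω = 285.0000×90/90 = 285.0000 rpm, dir flips to −; running = −285.0000
Stage 2 [90T→92T]: ω = 285.0000×90/92 = 278.8043 rpm, dir flips to +; running = +278.8043
Stage 3 [92T→74T]: ω = 278.8043×92/74 = 346.6216 rpm, dir flips to −; running = −346.6216
Stage 4 [36T→62T]: ω = 346.6216×36/62 = 201.2642 rpm, dir flips to +; running = +201.2642
Stage 5 [62T→27T]: ω = 201.2642×62/27 = 462.1622 rpm, dir flips to −; running = −462.1622
Stage 6 [29T→74T]: ω = 462.1622×29/74 = 181.1176 rpm, dir flips to +; running = +181.1176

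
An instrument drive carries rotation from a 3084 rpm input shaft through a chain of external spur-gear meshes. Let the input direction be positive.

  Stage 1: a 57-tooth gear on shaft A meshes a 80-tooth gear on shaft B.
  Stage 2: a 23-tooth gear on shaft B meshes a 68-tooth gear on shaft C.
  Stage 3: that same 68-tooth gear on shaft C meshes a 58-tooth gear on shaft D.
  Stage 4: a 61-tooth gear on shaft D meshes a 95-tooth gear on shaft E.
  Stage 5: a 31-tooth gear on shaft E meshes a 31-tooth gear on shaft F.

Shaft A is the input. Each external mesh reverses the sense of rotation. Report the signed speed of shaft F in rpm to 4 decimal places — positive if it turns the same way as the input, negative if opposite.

Stage 1 [57T→80T]: ω = 3084.0000×57/80 = 2197.3500 rpm, dir flips to −; running = −2197.3500
Stage 2 [23T→68T]: ω = 2197.3500×23/68 = 743.2213 rpm, dir flips to +; running = +743.2213
Stage 3 [68T→58T]: ω = 743.2213×68/58 = 871.3629 rpm, dir flips to −; running = −871.3629
Stage 4 [61T→95T]: ω = 871.3629×61/95 = 559.5067 rpm, dir flips to +; running = +559.5067
Stage 5 [31T→31T]: ω = 559.5067×31/31 = 559.5067 rpm, dir flips to −; running = −559.5067

-559.5067 rpm (opposite to input, |ω| = 559.5067 rpm)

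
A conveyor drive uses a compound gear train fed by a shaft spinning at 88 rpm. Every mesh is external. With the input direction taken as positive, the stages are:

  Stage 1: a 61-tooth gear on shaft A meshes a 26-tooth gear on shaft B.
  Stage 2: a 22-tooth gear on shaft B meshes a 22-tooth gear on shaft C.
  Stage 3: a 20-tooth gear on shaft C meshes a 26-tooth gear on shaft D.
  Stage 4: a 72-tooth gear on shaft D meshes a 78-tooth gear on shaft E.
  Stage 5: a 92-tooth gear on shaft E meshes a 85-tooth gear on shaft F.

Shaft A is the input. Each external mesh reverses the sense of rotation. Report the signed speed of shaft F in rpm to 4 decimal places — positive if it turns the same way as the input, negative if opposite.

-158.6728 rpm (opposite to input, |ω| = 158.6728 rpm)

Stage 1 [61T→26T]: ω = 88.0000×61/26 = 206.4615 rpm, dir flips to −; running = −206.4615
Stage 2 [22T→22T]: ω = 206.4615×22/22 = 206.4615 rpm, dir flips to +; running = +206.4615
Stage 3 [20T→26T]: ω = 206.4615×20/26 = 158.8166 rpm, dir flips to −; running = −158.8166
Stage 4 [72T→78T]: ω = 158.8166×72/78 = 146.5999 rpm, dir flips to +; running = +146.5999
Stage 5 [92T→85T]: ω = 146.5999×92/85 = 158.6728 rpm, dir flips to −; running = −158.6728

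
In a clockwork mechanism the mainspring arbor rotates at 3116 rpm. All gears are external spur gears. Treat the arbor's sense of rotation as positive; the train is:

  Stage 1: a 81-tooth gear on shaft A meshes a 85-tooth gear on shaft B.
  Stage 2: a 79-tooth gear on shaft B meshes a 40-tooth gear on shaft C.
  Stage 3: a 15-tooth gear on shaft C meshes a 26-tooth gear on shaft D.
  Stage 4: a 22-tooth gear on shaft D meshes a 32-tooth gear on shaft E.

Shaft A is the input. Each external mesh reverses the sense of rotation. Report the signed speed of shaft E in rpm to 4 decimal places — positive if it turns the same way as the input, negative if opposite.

Stage 1 [81T→85T]: ω = 3116.0000×81/85 = 2969.3647 rpm, dir flips to −; running = −2969.3647
Stage 2 [79T→40T]: ω = 2969.3647×79/40 = 5864.4953 rpm, dir flips to +; running = +5864.4953
Stage 3 [15T→26T]: ω = 5864.4953×15/26 = 3383.3627 rpm, dir flips to −; running = −3383.3627
Stage 4 [22T→32T]: ω = 3383.3627×22/32 = 2326.0618 rpm, dir flips to +; running = +2326.0618

+2326.0618 rpm (same as input, |ω| = 2326.0618 rpm)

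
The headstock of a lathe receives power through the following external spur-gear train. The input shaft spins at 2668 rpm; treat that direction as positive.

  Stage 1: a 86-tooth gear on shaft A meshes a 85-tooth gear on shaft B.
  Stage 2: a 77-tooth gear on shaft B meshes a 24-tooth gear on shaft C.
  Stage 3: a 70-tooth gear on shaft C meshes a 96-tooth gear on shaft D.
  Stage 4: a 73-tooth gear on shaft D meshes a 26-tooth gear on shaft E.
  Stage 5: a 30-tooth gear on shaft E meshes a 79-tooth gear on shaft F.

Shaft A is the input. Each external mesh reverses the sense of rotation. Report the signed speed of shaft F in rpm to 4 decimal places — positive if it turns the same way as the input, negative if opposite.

-6733.1039 rpm (opposite to input, |ω| = 6733.1039 rpm)

Stage 1 [86T→85T]: ω = 2668.0000×86/85 = 2699.3882 rpm, dir flips to −; running = −2699.3882
Stage 2 [77T→24T]: ω = 2699.3882×77/24 = 8660.5373 rpm, dir flips to +; running = +8660.5373
Stage 3 [70T→96T]: ω = 8660.5373×70/96 = 6314.9751 rpm, dir flips to −; running = −6314.9751
Stage 4 [73T→26T]: ω = 6314.9751×73/26 = 17730.5070 rpm, dir flips to +; running = +17730.5070
Stage 5 [30T→79T]: ω = 17730.5070×30/79 = 6733.1039 rpm, dir flips to −; running = −6733.1039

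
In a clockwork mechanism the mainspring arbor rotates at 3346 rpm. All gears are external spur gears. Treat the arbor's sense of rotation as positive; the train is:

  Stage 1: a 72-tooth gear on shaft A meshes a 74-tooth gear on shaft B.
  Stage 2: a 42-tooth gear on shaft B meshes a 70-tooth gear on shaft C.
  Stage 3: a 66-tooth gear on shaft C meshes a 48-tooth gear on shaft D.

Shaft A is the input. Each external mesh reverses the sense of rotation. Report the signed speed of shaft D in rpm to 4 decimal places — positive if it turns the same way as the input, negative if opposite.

Stage 1 [72T→74T]: ω = 3346.0000×72/74 = 3255.5676 rpm, dir flips to −; running = −3255.5676
Stage 2 [42T→70T]: ω = 3255.5676×42/70 = 1953.3405 rpm, dir flips to +; running = +1953.3405
Stage 3 [66T→48T]: ω = 1953.3405×66/48 = 2685.8432 rpm, dir flips to −; running = −2685.8432

-2685.8432 rpm (opposite to input, |ω| = 2685.8432 rpm)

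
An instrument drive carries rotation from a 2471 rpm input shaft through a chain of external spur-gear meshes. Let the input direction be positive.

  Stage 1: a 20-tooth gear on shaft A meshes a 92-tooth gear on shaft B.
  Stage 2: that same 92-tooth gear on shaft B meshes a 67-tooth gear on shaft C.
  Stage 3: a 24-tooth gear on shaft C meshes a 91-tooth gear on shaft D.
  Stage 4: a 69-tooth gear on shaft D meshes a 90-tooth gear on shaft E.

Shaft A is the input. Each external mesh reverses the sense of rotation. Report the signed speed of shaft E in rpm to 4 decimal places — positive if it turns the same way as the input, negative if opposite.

+149.1435 rpm (same as input, |ω| = 149.1435 rpm)

Stage 1 [20T→92T]: ω = 2471.0000×20/92 = 537.1739 rpm, dir flips to −; running = −537.1739
Stage 2 [92T→67T]: ω = 537.1739×92/67 = 737.6119 rpm, dir flips to +; running = +737.6119
Stage 3 [24T→91T]: ω = 737.6119×24/91 = 194.5350 rpm, dir flips to −; running = −194.5350
Stage 4 [69T→90T]: ω = 194.5350×69/90 = 149.1435 rpm, dir flips to +; running = +149.1435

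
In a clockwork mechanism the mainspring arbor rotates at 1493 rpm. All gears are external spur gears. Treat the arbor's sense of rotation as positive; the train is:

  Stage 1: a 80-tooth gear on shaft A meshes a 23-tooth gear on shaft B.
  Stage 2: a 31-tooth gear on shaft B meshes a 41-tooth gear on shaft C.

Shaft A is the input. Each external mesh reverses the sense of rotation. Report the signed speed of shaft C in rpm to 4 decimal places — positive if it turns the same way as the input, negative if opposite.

Stage 1 [80T→23T]: ω = 1493.0000×80/23 = 5193.0435 rpm, dir flips to −; running = −5193.0435
Stage 2 [31T→41T]: ω = 5193.0435×31/41 = 3926.4475 rpm, dir flips to +; running = +3926.4475

+3926.4475 rpm (same as input, |ω| = 3926.4475 rpm)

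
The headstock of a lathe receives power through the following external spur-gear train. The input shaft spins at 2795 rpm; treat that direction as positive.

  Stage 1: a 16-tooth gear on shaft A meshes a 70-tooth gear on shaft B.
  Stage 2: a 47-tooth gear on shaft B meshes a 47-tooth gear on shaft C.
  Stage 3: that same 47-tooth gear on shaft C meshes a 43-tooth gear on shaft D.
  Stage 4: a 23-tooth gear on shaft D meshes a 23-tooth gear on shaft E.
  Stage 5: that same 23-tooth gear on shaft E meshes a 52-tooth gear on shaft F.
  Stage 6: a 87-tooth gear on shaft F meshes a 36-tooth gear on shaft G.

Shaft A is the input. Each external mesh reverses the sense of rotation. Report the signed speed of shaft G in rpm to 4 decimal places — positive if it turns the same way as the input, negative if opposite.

Stage 1 [16T→70T]: ω = 2795.0000×16/70 = 638.8571 rpm, dir flips to −; running = −638.8571
Stage 2 [47T→47T]: ω = 638.8571×47/47 = 638.8571 rpm, dir flips to +; running = +638.8571
Stage 3 [47T→43T]: ω = 638.8571×47/43 = 698.2857 rpm, dir flips to −; running = −698.2857
Stage 4 [23T→23T]: ω = 698.2857×23/23 = 698.2857 rpm, dir flips to +; running = +698.2857
Stage 5 [23T→52T]: ω = 698.2857×23/52 = 308.8571 rpm, dir flips to −; running = −308.8571
Stage 6 [87T→36T]: ω = 308.8571×87/36 = 746.4048 rpm, dir flips to +; running = +746.4048

+746.4048 rpm (same as input, |ω| = 746.4048 rpm)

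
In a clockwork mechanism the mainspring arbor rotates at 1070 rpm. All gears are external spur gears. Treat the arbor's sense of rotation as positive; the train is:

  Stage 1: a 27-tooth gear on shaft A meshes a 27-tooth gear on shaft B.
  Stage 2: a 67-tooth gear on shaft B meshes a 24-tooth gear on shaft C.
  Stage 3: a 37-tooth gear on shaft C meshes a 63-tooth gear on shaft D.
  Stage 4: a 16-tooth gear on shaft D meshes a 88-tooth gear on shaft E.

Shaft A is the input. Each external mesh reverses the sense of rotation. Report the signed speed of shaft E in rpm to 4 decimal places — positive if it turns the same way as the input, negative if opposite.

+318.9671 rpm (same as input, |ω| = 318.9671 rpm)

Stage 1 [27T→27T]: ω = 1070.0000×27/27 = 1070.0000 rpm, dir flips to −; running = −1070.0000
Stage 2 [67T→24T]: ω = 1070.0000×67/24 = 2987.0833 rpm, dir flips to +; running = +2987.0833
Stage 3 [37T→63T]: ω = 2987.0833×37/63 = 1754.3188 rpm, dir flips to −; running = −1754.3188
Stage 4 [16T→88T]: ω = 1754.3188×16/88 = 318.9671 rpm, dir flips to +; running = +318.9671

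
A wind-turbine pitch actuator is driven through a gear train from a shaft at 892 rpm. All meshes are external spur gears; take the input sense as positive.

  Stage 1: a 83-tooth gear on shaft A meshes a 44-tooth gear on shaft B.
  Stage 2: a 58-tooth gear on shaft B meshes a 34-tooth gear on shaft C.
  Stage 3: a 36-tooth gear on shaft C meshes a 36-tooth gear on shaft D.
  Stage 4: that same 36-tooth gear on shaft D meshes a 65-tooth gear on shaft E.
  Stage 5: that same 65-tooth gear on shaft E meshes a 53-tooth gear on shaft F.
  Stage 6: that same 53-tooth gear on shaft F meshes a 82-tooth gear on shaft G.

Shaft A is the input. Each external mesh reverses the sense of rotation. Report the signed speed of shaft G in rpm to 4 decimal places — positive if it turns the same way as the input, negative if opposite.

+1260.1667 rpm (same as input, |ω| = 1260.1667 rpm)

Stage 1 [83T→44T]: ω = 892.0000×83/44 = 1682.6364 rpm, dir flips to −; running = −1682.6364
Stage 2 [58T→34T]: ω = 1682.6364×58/34 = 2870.3797 rpm, dir flips to +; running = +2870.3797
Stage 3 [36T→36T]: ω = 2870.3797×36/36 = 2870.3797 rpm, dir flips to −; running = −2870.3797
Stage 4 [36T→65T]: ω = 2870.3797×36/65 = 1589.7487 rpm, dir flips to +; running = +1589.7487
Stage 5 [65T→53T]: ω = 1589.7487×65/53 = 1949.6919 rpm, dir flips to −; running = −1949.6919
Stage 6 [53T→82T]: ω = 1949.6919×53/82 = 1260.1667 rpm, dir flips to +; running = +1260.1667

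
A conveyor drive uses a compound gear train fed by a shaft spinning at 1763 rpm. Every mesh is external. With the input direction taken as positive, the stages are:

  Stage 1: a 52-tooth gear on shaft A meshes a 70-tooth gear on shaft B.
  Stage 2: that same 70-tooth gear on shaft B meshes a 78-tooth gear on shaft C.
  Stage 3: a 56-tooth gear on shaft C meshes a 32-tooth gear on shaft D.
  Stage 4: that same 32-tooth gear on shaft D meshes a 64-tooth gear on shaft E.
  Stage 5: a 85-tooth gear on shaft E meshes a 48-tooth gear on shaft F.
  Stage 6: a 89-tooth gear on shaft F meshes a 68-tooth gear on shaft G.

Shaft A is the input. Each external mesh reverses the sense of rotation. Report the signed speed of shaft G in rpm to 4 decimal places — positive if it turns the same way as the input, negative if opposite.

Stage 1 [52T→70T]: ω = 1763.0000×52/70 = 1309.6571 rpm, dir flips to −; running = −1309.6571
Stage 2 [70T→78T]: ω = 1309.6571×70/78 = 1175.3333 rpm, dir flips to +; running = +1175.3333
Stage 3 [56T→32T]: ω = 1175.3333×56/32 = 2056.8333 rpm, dir flips to −; running = −2056.8333
Stage 4 [32T→64T]: ω = 2056.8333×32/64 = 1028.4167 rpm, dir flips to +; running = +1028.4167
Stage 5 [85T→48T]: ω = 1028.4167×85/48 = 1821.1545 rpm, dir flips to −; running = −1821.1545
Stage 6 [89T→68T]: ω = 1821.1545×89/68 = 2383.5699 rpm, dir flips to +; running = +2383.5699

+2383.5699 rpm (same as input, |ω| = 2383.5699 rpm)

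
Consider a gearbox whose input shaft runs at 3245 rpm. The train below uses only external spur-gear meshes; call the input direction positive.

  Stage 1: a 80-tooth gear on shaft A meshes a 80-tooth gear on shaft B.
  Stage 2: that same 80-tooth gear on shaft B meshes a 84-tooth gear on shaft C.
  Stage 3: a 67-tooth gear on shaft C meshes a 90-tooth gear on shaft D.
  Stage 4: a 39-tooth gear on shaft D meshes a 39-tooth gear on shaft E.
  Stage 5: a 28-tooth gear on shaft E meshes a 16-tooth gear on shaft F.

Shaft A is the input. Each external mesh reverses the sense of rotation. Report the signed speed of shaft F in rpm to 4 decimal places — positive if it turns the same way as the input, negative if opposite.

-4026.2037 rpm (opposite to input, |ω| = 4026.2037 rpm)

Stage 1 [80T→80T]: ω = 3245.0000×80/80 = 3245.0000 rpm, dir flips to −; running = −3245.0000
Stage 2 [80T→84T]: ω = 3245.0000×80/84 = 3090.4762 rpm, dir flips to +; running = +3090.4762
Stage 3 [67T→90T]: ω = 3090.4762×67/90 = 2300.6878 rpm, dir flips to −; running = −2300.6878
Stage 4 [39T→39T]: ω = 2300.6878×39/39 = 2300.6878 rpm, dir flips to +; running = +2300.6878
Stage 5 [28T→16T]: ω = 2300.6878×28/16 = 4026.2037 rpm, dir flips to −; running = −4026.2037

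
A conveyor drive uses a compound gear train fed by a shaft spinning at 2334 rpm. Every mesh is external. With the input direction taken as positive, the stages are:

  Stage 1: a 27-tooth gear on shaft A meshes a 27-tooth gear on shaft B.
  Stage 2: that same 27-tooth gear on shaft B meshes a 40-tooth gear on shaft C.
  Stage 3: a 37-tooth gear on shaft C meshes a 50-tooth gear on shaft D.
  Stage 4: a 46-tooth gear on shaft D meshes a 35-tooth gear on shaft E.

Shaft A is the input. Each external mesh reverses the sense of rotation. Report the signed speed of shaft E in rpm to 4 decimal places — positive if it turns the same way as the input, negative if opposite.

+1532.2377 rpm (same as input, |ω| = 1532.2377 rpm)

Stage 1 [27T→27T]: ω = 2334.0000×27/27 = 2334.0000 rpm, dir flips to −; running = −2334.0000
Stage 2 [27T→40T]: ω = 2334.0000×27/40 = 1575.4500 rpm, dir flips to +; running = +1575.4500
Stage 3 [37T→50T]: ω = 1575.4500×37/50 = 1165.8330 rpm, dir flips to −; running = −1165.8330
Stage 4 [46T→35T]: ω = 1165.8330×46/35 = 1532.2377 rpm, dir flips to +; running = +1532.2377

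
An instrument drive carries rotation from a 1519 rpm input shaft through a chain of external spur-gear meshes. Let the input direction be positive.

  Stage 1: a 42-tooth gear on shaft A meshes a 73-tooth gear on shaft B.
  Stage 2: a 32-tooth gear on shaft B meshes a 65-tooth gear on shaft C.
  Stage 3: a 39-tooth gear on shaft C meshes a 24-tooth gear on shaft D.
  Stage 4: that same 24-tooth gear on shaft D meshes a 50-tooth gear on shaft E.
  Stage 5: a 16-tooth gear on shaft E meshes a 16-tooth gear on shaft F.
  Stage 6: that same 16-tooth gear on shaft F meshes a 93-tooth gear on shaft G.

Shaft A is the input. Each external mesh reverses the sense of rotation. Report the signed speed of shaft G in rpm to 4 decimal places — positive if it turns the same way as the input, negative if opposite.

+57.7368 rpm (same as input, |ω| = 57.7368 rpm)

Stage 1 [42T→73T]: ω = 1519.0000×42/73 = 873.9452 rpm, dir flips to −; running = −873.9452
Stage 2 [32T→65T]: ω = 873.9452×32/65 = 430.2499 rpm, dir flips to +; running = +430.2499
Stage 3 [39T→24T]: ω = 430.2499×39/24 = 699.1562 rpm, dir flips to −; running = −699.1562
Stage 4 [24T→50T]: ω = 699.1562×24/50 = 335.5950 rpm, dir flips to +; running = +335.5950
Stage 5 [16T→16T]: ω = 335.5950×16/16 = 335.5950 rpm, dir flips to −; running = −335.5950
Stage 6 [16T→93T]: ω = 335.5950×16/93 = 57.7368 rpm, dir flips to +; running = +57.7368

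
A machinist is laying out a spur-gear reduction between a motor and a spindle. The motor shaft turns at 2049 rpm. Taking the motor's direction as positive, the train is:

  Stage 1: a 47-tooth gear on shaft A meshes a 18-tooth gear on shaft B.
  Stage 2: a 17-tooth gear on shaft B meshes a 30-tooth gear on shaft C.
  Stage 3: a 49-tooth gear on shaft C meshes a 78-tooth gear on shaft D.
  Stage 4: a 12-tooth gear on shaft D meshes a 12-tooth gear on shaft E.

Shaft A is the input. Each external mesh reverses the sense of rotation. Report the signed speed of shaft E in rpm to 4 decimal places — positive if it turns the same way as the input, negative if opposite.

+1904.5679 rpm (same as input, |ω| = 1904.5679 rpm)

Stage 1 [47T→18T]: ω = 2049.0000×47/18 = 5350.1667 rpm, dir flips to −; running = −5350.1667
Stage 2 [17T→30T]: ω = 5350.1667×17/30 = 3031.7611 rpm, dir flips to +; running = +3031.7611
Stage 3 [49T→78T]: ω = 3031.7611×49/78 = 1904.5679 rpm, dir flips to −; running = −1904.5679
Stage 4 [12T→12T]: ω = 1904.5679×12/12 = 1904.5679 rpm, dir flips to +; running = +1904.5679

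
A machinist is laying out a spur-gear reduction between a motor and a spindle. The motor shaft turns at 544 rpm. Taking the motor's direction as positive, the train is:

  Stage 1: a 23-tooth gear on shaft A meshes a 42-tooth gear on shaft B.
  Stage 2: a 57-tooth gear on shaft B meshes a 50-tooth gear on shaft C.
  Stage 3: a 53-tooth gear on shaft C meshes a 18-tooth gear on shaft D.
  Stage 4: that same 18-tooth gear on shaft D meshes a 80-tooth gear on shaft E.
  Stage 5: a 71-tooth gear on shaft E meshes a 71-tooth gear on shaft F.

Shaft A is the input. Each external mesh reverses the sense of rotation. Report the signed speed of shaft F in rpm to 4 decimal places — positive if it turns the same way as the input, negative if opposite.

-224.9926 rpm (opposite to input, |ω| = 224.9926 rpm)

Stage 1 [23T→42T]: ω = 544.0000×23/42 = 297.9048 rpm, dir flips to −; running = −297.9048
Stage 2 [57T→50T]: ω = 297.9048×57/50 = 339.6114 rpm, dir flips to +; running = +339.6114
Stage 3 [53T→18T]: ω = 339.6114×53/18 = 999.9670 rpm, dir flips to −; running = −999.9670
Stage 4 [18T→80T]: ω = 999.9670×18/80 = 224.9926 rpm, dir flips to +; running = +224.9926
Stage 5 [71T→71T]: ω = 224.9926×71/71 = 224.9926 rpm, dir flips to −; running = −224.9926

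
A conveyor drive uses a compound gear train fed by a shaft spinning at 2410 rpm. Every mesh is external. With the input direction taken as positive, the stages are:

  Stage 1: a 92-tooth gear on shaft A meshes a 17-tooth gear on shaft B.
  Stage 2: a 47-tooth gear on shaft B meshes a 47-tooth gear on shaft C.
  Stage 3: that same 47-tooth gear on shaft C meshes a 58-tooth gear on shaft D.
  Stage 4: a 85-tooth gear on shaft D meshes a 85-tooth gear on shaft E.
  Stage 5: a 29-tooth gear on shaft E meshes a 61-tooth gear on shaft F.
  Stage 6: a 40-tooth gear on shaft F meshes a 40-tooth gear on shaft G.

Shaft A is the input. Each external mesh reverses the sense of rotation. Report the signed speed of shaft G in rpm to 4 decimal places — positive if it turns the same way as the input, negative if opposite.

Stage 1 [92T→17T]: ω = 2410.0000×92/17 = 13042.3529 rpm, dir flips to −; running = −13042.3529
Stage 2 [47T→47T]: ω = 13042.3529×47/47 = 13042.3529 rpm, dir flips to +; running = +13042.3529
Stage 3 [47T→58T]: ω = 13042.3529×47/58 = 10568.8032 rpm, dir flips to −; running = −10568.8032
Stage 4 [85T→85T]: ω = 10568.8032×85/85 = 10568.8032 rpm, dir flips to +; running = +10568.8032
Stage 5 [29T→61T]: ω = 10568.8032×29/61 = 5024.5130 rpm, dir flips to −; running = −5024.5130
Stage 6 [40T→40T]: ω = 5024.5130×40/40 = 5024.5130 rpm, dir flips to +; running = +5024.5130

+5024.5130 rpm (same as input, |ω| = 5024.5130 rpm)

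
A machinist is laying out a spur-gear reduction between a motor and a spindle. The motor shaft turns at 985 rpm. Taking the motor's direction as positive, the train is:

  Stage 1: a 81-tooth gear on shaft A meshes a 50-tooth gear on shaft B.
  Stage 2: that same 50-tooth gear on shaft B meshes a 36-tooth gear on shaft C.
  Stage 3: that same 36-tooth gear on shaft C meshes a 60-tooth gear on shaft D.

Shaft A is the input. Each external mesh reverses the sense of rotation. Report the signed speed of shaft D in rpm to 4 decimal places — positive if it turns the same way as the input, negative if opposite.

Stage 1 [81T→50T]: ω = 985.0000×81/50 = 1595.7000 rpm, dir flips to −; running = −1595.7000
Stage 2 [50T→36T]: ω = 1595.7000×50/36 = 2216.2500 rpm, dir flips to +; running = +2216.2500
Stage 3 [36T→60T]: ω = 2216.2500×36/60 = 1329.7500 rpm, dir flips to −; running = −1329.7500

-1329.7500 rpm (opposite to input, |ω| = 1329.7500 rpm)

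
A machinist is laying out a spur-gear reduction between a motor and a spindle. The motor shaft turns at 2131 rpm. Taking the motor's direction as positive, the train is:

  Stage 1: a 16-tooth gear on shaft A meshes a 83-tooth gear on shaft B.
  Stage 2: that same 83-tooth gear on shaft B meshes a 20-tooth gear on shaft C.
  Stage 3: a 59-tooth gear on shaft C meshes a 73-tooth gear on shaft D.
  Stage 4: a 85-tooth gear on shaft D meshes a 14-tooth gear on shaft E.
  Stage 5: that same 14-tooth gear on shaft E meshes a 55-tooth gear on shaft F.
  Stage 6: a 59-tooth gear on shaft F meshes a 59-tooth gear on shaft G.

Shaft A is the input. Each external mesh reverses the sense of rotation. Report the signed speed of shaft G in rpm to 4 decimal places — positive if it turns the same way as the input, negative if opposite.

+2129.4077 rpm (same as input, |ω| = 2129.4077 rpm)

Stage 1 [16T→83T]: ω = 2131.0000×16/83 = 410.7952 rpm, dir flips to −; running = −410.7952
Stage 2 [83T→20T]: ω = 410.7952×83/20 = 1704.8000 rpm, dir flips to +; running = +1704.8000
Stage 3 [59T→73T]: ω = 1704.8000×59/73 = 1377.8521 rpm, dir flips to −; running = −1377.8521
Stage 4 [85T→14T]: ω = 1377.8521×85/14 = 8365.5303 rpm, dir flips to +; running = +8365.5303
Stage 5 [14T→55T]: ω = 8365.5303×14/55 = 2129.4077 rpm, dir flips to −; running = −2129.4077
Stage 6 [59T→59T]: ω = 2129.4077×59/59 = 2129.4077 rpm, dir flips to +; running = +2129.4077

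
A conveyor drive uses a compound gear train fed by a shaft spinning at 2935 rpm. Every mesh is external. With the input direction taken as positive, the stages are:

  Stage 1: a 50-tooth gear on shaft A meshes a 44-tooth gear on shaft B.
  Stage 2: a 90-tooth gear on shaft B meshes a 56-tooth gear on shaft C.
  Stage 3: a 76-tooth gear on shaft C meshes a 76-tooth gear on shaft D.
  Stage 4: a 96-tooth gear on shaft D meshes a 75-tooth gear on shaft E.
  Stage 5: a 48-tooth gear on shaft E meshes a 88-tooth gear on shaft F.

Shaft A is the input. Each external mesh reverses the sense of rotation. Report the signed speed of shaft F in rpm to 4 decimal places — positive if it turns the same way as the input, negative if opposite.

-3742.3849 rpm (opposite to input, |ω| = 3742.3849 rpm)

Stage 1 [50T→44T]: ω = 2935.0000×50/44 = 3335.2273 rpm, dir flips to −; running = −3335.2273
Stage 2 [90T→56T]: ω = 3335.2273×90/56 = 5360.1867 rpm, dir flips to +; running = +5360.1867
Stage 3 [76T→76T]: ω = 5360.1867×76/76 = 5360.1867 rpm, dir flips to −; running = −5360.1867
Stage 4 [96T→75T]: ω = 5360.1867×96/75 = 6861.0390 rpm, dir flips to +; running = +6861.0390
Stage 5 [48T→88T]: ω = 6861.0390×48/88 = 3742.3849 rpm, dir flips to −; running = −3742.3849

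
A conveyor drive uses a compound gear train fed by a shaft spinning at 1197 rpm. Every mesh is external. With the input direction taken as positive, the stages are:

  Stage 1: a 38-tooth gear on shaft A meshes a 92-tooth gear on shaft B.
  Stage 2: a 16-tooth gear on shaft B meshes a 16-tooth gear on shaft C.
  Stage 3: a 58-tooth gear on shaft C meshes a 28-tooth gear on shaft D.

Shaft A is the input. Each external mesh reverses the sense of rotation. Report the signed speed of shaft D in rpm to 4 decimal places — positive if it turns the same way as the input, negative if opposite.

Stage 1 [38T→92T]: ω = 1197.0000×38/92 = 494.4130 rpm, dir flips to −; running = −494.4130
Stage 2 [16T→16T]: ω = 494.4130×16/16 = 494.4130 rpm, dir flips to +; running = +494.4130
Stage 3 [58T→28T]: ω = 494.4130×58/28 = 1024.1413 rpm, dir flips to −; running = −1024.1413

-1024.1413 rpm (opposite to input, |ω| = 1024.1413 rpm)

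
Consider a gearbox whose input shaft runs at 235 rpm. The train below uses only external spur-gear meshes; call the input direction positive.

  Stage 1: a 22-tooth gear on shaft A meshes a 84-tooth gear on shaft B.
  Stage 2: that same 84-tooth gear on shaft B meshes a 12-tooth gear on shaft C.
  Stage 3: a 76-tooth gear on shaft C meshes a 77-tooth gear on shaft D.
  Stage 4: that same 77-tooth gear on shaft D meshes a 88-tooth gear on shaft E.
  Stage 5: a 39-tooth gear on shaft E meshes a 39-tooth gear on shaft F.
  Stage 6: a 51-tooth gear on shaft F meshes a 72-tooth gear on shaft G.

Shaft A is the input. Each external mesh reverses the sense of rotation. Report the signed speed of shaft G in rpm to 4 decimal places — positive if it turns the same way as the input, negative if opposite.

+263.5590 rpm (same as input, |ω| = 263.5590 rpm)

Stage 1 [22T→84T]: ω = 235.0000×22/84 = 61.5476 rpm, dir flips to −; running = −61.5476
Stage 2 [84T→12T]: ω = 61.5476×84/12 = 430.8333 rpm, dir flips to +; running = +430.8333
Stage 3 [76T→77T]: ω = 430.8333×76/77 = 425.2381 rpm, dir flips to −; running = −425.2381
Stage 4 [77T→88T]: ω = 425.2381×77/88 = 372.0833 rpm, dir flips to +; running = +372.0833
Stage 5 [39T→39T]: ω = 372.0833×39/39 = 372.0833 rpm, dir flips to −; running = −372.0833
Stage 6 [51T→72T]: ω = 372.0833×51/72 = 263.5590 rpm, dir flips to +; running = +263.5590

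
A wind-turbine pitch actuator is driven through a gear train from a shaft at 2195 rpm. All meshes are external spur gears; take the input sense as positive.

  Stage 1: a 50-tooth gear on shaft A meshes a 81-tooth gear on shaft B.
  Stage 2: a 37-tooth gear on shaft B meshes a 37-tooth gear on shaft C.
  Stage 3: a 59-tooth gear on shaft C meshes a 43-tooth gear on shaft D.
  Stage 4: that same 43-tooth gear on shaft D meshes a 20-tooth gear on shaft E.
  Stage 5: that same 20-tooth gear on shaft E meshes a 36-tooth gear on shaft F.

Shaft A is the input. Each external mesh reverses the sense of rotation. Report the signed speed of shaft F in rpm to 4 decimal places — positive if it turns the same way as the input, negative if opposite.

-2220.5933 rpm (opposite to input, |ω| = 2220.5933 rpm)

Stage 1 [50T→81T]: ω = 2195.0000×50/81 = 1354.9383 rpm, dir flips to −; running = −1354.9383
Stage 2 [37T→37T]: ω = 1354.9383×37/37 = 1354.9383 rpm, dir flips to +; running = +1354.9383
Stage 3 [59T→43T]: ω = 1354.9383×59/43 = 1859.1013 rpm, dir flips to −; running = −1859.1013
Stage 4 [43T→20T]: ω = 1859.1013×43/20 = 3997.0679 rpm, dir flips to +; running = +3997.0679
Stage 5 [20T→36T]: ω = 3997.0679×20/36 = 2220.5933 rpm, dir flips to −; running = −2220.5933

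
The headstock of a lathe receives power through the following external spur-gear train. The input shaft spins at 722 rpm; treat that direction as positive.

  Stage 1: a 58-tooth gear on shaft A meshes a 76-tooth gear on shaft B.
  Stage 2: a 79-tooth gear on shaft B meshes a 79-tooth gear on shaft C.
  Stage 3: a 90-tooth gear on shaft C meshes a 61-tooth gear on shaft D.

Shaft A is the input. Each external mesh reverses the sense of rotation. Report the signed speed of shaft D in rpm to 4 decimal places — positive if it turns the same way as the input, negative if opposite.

Stage 1 [58T→76T]: ω = 722.0000×58/76 = 551.0000 rpm, dir flips to −; running = −551.0000
Stage 2 [79T→79T]: ω = 551.0000×79/79 = 551.0000 rpm, dir flips to +; running = +551.0000
Stage 3 [90T→61T]: ω = 551.0000×90/61 = 812.9508 rpm, dir flips to −; running = −812.9508

-812.9508 rpm (opposite to input, |ω| = 812.9508 rpm)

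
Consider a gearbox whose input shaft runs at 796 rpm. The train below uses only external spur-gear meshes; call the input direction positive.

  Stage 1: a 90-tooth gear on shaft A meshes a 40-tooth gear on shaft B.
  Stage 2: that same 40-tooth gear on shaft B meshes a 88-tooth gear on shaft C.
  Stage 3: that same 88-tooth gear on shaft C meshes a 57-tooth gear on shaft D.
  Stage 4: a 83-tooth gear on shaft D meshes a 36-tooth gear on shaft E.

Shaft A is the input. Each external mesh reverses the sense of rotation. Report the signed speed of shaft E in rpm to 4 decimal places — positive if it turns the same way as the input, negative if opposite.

+2897.7193 rpm (same as input, |ω| = 2897.7193 rpm)

Stage 1 [90T→40T]: ω = 796.0000×90/40 = 1791.0000 rpm, dir flips to −; running = −1791.0000
Stage 2 [40T→88T]: ω = 1791.0000×40/88 = 814.0909 rpm, dir flips to +; running = +814.0909
Stage 3 [88T→57T]: ω = 814.0909×88/57 = 1256.8421 rpm, dir flips to −; running = −1256.8421
Stage 4 [83T→36T]: ω = 1256.8421×83/36 = 2897.7193 rpm, dir flips to +; running = +2897.7193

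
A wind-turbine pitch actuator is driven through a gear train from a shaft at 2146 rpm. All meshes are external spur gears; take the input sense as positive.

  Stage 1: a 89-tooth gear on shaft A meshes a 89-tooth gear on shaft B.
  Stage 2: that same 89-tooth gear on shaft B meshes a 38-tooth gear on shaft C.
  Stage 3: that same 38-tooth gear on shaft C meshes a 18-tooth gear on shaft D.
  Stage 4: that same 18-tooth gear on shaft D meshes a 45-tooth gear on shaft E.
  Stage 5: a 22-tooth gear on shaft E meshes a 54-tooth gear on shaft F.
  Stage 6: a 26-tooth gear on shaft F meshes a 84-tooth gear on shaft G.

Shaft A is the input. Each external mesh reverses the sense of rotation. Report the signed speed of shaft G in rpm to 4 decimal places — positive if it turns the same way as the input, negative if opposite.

Stage 1 [89T→89T]: ω = 2146.0000×89/89 = 2146.0000 rpm, dir flips to −; running = −2146.0000
Stage 2 [89T→38T]: ω = 2146.0000×89/38 = 5026.1579 rpm, dir flips to +; running = +5026.1579
Stage 3 [38T→18T]: ω = 5026.1579×38/18 = 10610.7778 rpm, dir flips to −; running = −10610.7778
Stage 4 [18T→45T]: ω = 10610.7778×18/45 = 4244.3111 rpm, dir flips to +; running = +4244.3111
Stage 5 [22T→54T]: ω = 4244.3111×22/54 = 1729.1638 rpm, dir flips to −; running = −1729.1638
Stage 6 [26T→84T]: ω = 1729.1638×26/84 = 535.2174 rpm, dir flips to +; running = +535.2174

+535.2174 rpm (same as input, |ω| = 535.2174 rpm)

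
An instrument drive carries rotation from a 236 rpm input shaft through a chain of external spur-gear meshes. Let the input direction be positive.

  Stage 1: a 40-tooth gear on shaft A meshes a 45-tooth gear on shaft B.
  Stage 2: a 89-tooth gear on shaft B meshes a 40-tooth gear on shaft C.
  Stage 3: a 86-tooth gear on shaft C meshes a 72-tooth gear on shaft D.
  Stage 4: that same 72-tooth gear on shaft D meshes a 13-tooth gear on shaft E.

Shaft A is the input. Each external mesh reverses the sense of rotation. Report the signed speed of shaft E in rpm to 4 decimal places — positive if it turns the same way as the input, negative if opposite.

+3087.7675 rpm (same as input, |ω| = 3087.7675 rpm)

Stage 1 [40T→45T]: ω = 236.0000×40/45 = 209.7778 rpm, dir flips to −; running = −209.7778
Stage 2 [89T→40T]: ω = 209.7778×89/40 = 466.7556 rpm, dir flips to +; running = +466.7556
Stage 3 [86T→72T]: ω = 466.7556×86/72 = 557.5136 rpm, dir flips to −; running = −557.5136
Stage 4 [72T→13T]: ω = 557.5136×72/13 = 3087.7675 rpm, dir flips to +; running = +3087.7675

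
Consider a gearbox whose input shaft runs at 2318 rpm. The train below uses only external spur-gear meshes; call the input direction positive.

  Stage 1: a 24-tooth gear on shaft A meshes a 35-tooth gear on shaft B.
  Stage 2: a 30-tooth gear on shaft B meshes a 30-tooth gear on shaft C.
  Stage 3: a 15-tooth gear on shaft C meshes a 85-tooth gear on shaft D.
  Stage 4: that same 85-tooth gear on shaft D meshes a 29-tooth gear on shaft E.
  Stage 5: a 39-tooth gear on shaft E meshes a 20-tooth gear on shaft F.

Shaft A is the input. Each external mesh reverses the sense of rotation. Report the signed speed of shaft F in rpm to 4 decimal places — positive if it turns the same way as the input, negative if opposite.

Stage 1 [24T→35T]: ω = 2318.0000×24/35 = 1589.4857 rpm, dir flips to −; running = −1589.4857
Stage 2 [30T→30T]: ω = 1589.4857×30/30 = 1589.4857 rpm, dir flips to +; running = +1589.4857
Stage 3 [15T→85T]: ω = 1589.4857×15/85 = 280.4975 rpm, dir flips to −; running = −280.4975
Stage 4 [85T→29T]: ω = 280.4975×85/29 = 822.1478 rpm, dir flips to +; running = +822.1478
Stage 5 [39T→20T]: ω = 822.1478×39/20 = 1603.1882 rpm, dir flips to −; running = −1603.1882

-1603.1882 rpm (opposite to input, |ω| = 1603.1882 rpm)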